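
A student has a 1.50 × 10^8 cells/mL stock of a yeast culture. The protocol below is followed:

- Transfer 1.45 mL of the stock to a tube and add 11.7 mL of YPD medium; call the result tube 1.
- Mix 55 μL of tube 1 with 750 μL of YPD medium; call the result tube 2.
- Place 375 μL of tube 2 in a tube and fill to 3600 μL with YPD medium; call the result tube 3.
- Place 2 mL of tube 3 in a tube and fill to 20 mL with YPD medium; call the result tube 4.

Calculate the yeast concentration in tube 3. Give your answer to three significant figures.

1.18 × 10^5 cells/mL

Step 1: 1.45 mL + 11.7 mL = 13.15 mL total → factor 13.15/1.45 = 9.069
Step 2: 55 μL + 750 μL = 805 μL total → factor 805/55 = 14.636
Step 3: 375 μL brought to 3600 μL → factor 3600/375 = 9.6
Dilution factor through tube 3 = 9.069 × 14.636 × 9.6 = 1274.3
[tube 3] = 1.50 × 10^8 cells/mL / 1274.3 = 1.18 × 10^5 cells/mL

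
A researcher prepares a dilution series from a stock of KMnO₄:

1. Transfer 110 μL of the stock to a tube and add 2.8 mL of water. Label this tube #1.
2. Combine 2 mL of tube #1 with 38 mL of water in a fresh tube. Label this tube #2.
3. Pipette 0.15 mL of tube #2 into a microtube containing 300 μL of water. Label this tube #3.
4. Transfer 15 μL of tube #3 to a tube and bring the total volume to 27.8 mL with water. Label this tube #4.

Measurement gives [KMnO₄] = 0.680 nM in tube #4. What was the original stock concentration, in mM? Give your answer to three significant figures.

Step 1: 110 μL + 2.8 mL = 2910 μL total → factor 2910/110 = 26.455
Step 2: 2 mL + 38 mL = 40 mL total → factor 40/2 = 20
Step 3: 0.15 mL + 300 μL = 0.45 mL total → factor 0.45/0.15 = 3
Step 4: 15 μL brought to 27.8 mL → factor 27800/15 = 1853.3
Overall dilution factor = 26.455 × 20 × 3 × 1853.3 = 2.9417 × 10^6
Stock = 0.680 nM × 2.9417 × 10^6 = 2.000 × 10^6 nM = 2.00 mM

2.00 mM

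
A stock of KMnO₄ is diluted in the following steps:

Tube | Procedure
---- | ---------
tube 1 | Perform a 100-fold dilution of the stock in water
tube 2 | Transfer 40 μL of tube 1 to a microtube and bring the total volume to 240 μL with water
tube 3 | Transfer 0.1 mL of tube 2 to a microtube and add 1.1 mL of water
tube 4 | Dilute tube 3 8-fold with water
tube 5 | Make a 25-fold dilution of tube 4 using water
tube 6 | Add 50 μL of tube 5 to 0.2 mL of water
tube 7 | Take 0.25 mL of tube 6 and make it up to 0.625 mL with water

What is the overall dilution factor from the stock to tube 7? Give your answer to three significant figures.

1.80 × 10^7

Step 1: 100-fold → factor 100
Step 2: 40 μL brought to 240 μL → factor 240/40 = 6
Step 3: 0.1 mL + 1.1 mL = 1.2 mL total → factor 1.2/0.1 = 12
Step 4: 8-fold → factor 8
Step 5: 25-fold → factor 25
Step 6: 50 μL + 0.2 mL = 250 μL total → factor 250/50 = 5
Step 7: 0.25 mL brought to 0.625 mL → factor 0.625/0.25 = 2.5
Overall dilution factor = 100 × 6 × 12 × 8 × 25 × 5 × 2.5 = 1.8 × 10^7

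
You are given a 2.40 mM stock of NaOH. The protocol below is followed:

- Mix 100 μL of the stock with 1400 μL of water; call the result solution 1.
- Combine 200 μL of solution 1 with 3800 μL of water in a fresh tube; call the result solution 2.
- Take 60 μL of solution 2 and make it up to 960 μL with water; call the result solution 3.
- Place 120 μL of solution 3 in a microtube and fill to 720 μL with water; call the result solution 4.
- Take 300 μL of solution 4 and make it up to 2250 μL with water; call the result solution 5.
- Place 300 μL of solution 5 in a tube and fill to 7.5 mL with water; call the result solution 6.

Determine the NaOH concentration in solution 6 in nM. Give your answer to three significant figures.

Step 1: 100 μL + 1400 μL = 1500 μL total → factor 1500/100 = 15
Step 2: 200 μL + 3800 μL = 4000 μL total → factor 4000/200 = 20
Step 3: 60 μL brought to 960 μL → factor 960/60 = 16
Step 4: 120 μL brought to 720 μL → factor 720/120 = 6
Step 5: 300 μL brought to 2250 μL → factor 2250/300 = 7.5
Step 6: 300 μL brought to 7.5 mL → factor 7500/300 = 25
Overall dilution factor = 15 × 20 × 16 × 6 × 7.5 × 25 = 5.4 × 10^6
Final = 2.40 mM / 5.4 × 10^6 = 4.444 × 10^-7 mM = 0.444 nM

0.444 nM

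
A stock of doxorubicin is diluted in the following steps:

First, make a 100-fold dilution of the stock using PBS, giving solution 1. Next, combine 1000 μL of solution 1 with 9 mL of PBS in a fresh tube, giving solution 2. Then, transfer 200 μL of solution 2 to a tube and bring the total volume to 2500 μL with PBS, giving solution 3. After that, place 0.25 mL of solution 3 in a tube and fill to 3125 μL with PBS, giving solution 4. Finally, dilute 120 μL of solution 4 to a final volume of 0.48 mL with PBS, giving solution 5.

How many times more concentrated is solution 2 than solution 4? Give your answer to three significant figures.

156

Step 1: 100-fold → factor 100
Step 2: 1000 μL + 9 mL = 10000 μL total → factor 10000/1000 = 10
Step 3: 200 μL brought to 2500 μL → factor 2500/200 = 12.5
Step 4: 0.25 mL brought to 3125 μL → factor 3.125/0.25 = 12.5
Dilution factor to solution 2 = 1000; to solution 4 = 1.5625 × 10^5
[solution 2]/[solution 4] = (factor to solution 4)/(factor to solution 2) = 1.5625 × 10^5/1000 = 156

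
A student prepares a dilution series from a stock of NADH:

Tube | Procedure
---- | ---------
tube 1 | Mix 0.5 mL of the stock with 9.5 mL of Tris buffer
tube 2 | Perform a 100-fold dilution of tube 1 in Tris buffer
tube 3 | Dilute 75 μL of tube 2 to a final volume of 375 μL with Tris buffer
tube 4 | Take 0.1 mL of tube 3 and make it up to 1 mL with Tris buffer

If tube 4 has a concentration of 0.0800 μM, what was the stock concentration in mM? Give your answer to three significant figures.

8.00 mM

Step 1: 0.5 mL + 9.5 mL = 10 mL total → factor 10/0.5 = 20
Step 2: 100-fold → factor 100
Step 3: 75 μL brought to 375 μL → factor 375/75 = 5
Step 4: 0.1 mL brought to 1 mL → factor 1/0.1 = 10
Overall dilution factor = 20 × 100 × 5 × 10 = 1 × 10^5
Stock = 0.0800 μM × 1 × 10^5 = 8000 μM = 8.00 mM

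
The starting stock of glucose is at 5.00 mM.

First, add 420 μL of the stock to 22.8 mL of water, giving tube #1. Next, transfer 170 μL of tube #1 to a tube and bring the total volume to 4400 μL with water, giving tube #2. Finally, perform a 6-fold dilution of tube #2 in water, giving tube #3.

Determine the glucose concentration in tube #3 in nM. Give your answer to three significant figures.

582 nM

Step 1: 420 μL + 22.8 mL = 23220 μL total → factor 23220/420 = 55.286
Step 2: 170 μL brought to 4400 μL → factor 4400/170 = 25.882
Step 3: 6-fold → factor 6
Overall dilution factor = 55.286 × 25.882 × 6 = 8585.5
Final = 5.00 mM / 8585.5 = 0.0005824 mM = 582 nM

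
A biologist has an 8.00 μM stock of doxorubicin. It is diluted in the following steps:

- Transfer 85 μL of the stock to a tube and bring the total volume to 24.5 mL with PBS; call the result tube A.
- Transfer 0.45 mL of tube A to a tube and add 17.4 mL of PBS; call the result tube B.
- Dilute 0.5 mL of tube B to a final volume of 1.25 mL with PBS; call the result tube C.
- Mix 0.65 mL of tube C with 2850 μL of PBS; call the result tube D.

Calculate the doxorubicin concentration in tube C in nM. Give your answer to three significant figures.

0.280 nM

Step 1: 85 μL brought to 24.5 mL → factor 24500/85 = 288.24
Step 2: 0.45 mL + 17.4 mL = 17.85 mL total → factor 17.85/0.45 = 39.667
Step 3: 0.5 mL brought to 1.25 mL → factor 1.25/0.5 = 2.5
Dilution factor through tube C = 288.24 × 39.667 × 2.5 = 28583
[tube C] = 8.00 μM / 28583 = 0.0002799 μM = 0.280 nM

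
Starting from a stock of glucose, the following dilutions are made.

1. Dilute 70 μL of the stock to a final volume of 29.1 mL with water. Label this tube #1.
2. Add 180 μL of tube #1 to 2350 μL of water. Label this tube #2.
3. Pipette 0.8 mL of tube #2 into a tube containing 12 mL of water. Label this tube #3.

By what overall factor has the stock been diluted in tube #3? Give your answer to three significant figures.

Step 1: 70 μL brought to 29.1 mL → factor 29100/70 = 415.71
Step 2: 180 μL + 2350 μL = 2530 μL total → factor 2530/180 = 14.056
Step 3: 0.8 mL + 12 mL = 12.8 mL total → factor 12.8/0.8 = 16
Overall dilution factor = 415.71 × 14.056 × 16 = 93490

9.35 × 10^4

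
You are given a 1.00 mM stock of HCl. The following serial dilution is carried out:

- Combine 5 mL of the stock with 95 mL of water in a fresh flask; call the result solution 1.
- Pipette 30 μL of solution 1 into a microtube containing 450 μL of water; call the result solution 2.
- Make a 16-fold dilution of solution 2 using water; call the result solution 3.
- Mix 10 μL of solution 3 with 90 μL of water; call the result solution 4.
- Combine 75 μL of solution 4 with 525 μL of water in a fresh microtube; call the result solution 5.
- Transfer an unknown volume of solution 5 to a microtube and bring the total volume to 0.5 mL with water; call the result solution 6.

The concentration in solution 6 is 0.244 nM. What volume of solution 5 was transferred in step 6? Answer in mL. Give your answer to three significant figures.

Step 1: 5 mL + 95 mL = 100 mL total → factor 100/5 = 20
Step 2: 30 μL + 450 μL = 480 μL total → factor 480/30 = 16
Step 3: 16-fold → factor 16
Step 4: 10 μL + 90 μL = 100 μL total → factor 100/10 = 10
Step 5: 75 μL + 525 μL = 600 μL total → factor 600/75 = 8
Step 6: v brought to 0.5 mL → factor = 0.5 mL/v
Product of known-step factors = 4.096 × 10^5
Overall factor = 1.00 mM / (0.244 nM) = 4.0984 × 10^6
Step-6 factor = 4.0984 × 10^6 / 4.096 × 10^5 = 10.006
v = 0.5 mL / 10.006 = 0.0500 mL

0.0500 mL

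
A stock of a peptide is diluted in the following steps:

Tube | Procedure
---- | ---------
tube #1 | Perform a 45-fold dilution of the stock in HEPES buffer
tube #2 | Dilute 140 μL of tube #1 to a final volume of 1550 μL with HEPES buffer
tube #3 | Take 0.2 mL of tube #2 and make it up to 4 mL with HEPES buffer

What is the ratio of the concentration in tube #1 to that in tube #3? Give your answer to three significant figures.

221

Step 1: 45-fold → factor 45
Step 2: 140 μL brought to 1550 μL → factor 1550/140 = 11.071
Step 3: 0.2 mL brought to 4 mL → factor 4/0.2 = 20
Dilution factor to tube #1 = 45; to tube #3 = 9964.3
[tube #1]/[tube #3] = (factor to tube #3)/(factor to tube #1) = 9964.3/45 = 221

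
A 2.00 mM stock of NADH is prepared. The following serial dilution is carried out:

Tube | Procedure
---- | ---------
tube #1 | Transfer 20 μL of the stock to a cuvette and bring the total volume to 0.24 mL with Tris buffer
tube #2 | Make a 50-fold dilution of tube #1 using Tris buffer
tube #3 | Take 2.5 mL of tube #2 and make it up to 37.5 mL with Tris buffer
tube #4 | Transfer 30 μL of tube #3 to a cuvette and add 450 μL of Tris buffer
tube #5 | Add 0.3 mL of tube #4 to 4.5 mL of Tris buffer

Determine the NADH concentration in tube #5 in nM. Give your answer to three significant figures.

0.868 nM

Step 1: 20 μL brought to 0.24 mL → factor 240/20 = 12
Step 2: 50-fold → factor 50
Step 3: 2.5 mL brought to 37.5 mL → factor 37.5/2.5 = 15
Step 4: 30 μL + 450 μL = 480 μL total → factor 480/30 = 16
Step 5: 0.3 mL + 4.5 mL = 4.8 mL total → factor 4.8/0.3 = 16
Overall dilution factor = 12 × 50 × 15 × 16 × 16 = 2.304 × 10^6
Final = 2.00 mM / 2.304 × 10^6 = 8.681 × 10^-7 mM = 0.868 nM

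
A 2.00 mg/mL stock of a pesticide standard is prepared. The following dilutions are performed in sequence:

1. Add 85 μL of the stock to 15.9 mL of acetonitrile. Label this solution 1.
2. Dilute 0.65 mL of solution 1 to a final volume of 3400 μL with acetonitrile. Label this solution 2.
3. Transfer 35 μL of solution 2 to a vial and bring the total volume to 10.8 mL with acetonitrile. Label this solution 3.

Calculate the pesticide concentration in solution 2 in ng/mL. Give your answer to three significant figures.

Step 1: 85 μL + 15.9 mL = 15985 μL total → factor 15985/85 = 188.06
Step 2: 0.65 mL brought to 3400 μL → factor 3.4/0.65 = 5.2308
Dilution factor through solution 2 = 188.06 × 5.2308 = 983.69
[solution 2] = 2.00 mg/mL / 983.69 = 0.002033 mg/mL = 2.03 × 10^3 ng/mL

2.03 × 10^3 ng/mL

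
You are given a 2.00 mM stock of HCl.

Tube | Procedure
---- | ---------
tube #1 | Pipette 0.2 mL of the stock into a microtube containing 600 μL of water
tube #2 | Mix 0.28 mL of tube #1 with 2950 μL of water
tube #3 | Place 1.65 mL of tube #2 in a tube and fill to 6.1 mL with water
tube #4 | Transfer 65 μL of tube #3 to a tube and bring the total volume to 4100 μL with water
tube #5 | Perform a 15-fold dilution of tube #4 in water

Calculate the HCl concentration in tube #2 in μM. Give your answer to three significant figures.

Step 1: 0.2 mL + 600 μL = 0.8 mL total → factor 0.8/0.2 = 4
Step 2: 0.28 mL + 2950 μL = 3.23 mL total → factor 3.23/0.28 = 11.536
Dilution factor through tube #2 = 4 × 11.536 = 46.143
[tube #2] = 2.00 mM / 46.143 = 0.04334 mM = 43.3 μM

43.3 μM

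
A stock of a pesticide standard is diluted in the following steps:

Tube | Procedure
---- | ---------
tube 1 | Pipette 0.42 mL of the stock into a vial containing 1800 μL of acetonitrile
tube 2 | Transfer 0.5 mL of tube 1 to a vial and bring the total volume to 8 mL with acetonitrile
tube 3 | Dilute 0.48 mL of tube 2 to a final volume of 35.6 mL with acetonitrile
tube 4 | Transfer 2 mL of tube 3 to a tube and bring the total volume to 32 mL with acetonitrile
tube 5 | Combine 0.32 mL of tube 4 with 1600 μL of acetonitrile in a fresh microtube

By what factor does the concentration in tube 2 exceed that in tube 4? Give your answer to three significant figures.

Step 1: 0.42 mL + 1800 μL = 2.22 mL total → factor 2.22/0.42 = 5.2857
Step 2: 0.5 mL brought to 8 mL → factor 8/0.5 = 16
Step 3: 0.48 mL brought to 35.6 mL → factor 35.6/0.48 = 74.167
Step 4: 2 mL brought to 32 mL → factor 32/2 = 16
Dilution factor to tube 2 = 84.571; to tube 4 = 1.0036 × 10^5
[tube 2]/[tube 4] = (factor to tube 4)/(factor to tube 2) = 1.0036 × 10^5/84.571 = 1.19 × 10^3

1.19 × 10^3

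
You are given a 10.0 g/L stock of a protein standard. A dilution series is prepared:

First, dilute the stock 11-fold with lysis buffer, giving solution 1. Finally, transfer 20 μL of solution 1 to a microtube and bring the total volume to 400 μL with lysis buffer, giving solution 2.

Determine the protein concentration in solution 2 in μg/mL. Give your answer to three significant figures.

Step 1: 11-fold → factor 11
Step 2: 20 μL brought to 400 μL → factor 400/20 = 20
Overall dilution factor = 11 × 20 = 220
Final = 10.0 g/L / 220 = 0.04545 g/L = 45.5 μg/mL

45.5 μg/mL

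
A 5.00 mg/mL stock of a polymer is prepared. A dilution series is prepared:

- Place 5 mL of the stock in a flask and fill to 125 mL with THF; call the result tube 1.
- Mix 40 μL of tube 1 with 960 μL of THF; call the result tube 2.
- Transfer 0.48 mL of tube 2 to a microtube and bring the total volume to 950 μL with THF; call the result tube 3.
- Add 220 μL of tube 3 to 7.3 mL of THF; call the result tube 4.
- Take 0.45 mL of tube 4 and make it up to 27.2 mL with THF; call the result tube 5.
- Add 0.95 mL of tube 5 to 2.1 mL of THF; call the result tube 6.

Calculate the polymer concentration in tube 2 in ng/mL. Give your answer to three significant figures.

8.00 × 10^3 ng/mL

Step 1: 5 mL brought to 125 mL → factor 125/5 = 25
Step 2: 40 μL + 960 μL = 1000 μL total → factor 1000/40 = 25
Dilution factor through tube 2 = 25 × 25 = 625
[tube 2] = 5.00 mg/mL / 625 = 0.008000 mg/mL = 8.00 × 10^3 ng/mL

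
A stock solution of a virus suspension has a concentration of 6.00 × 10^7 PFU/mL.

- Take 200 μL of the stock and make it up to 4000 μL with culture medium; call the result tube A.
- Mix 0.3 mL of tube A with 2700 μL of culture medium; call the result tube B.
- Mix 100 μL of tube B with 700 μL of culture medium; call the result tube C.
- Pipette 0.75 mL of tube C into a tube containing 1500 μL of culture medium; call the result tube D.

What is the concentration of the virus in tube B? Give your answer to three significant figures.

Step 1: 200 μL brought to 4000 μL → factor 4000/200 = 20
Step 2: 0.3 mL + 2700 μL = 3 mL total → factor 3/0.3 = 10
Dilution factor through tube B = 20 × 10 = 200
[tube B] = 6.00 × 10^7 PFU/mL / 200 = 3.00 × 10^5 PFU/mL

3.00 × 10^5 PFU/mL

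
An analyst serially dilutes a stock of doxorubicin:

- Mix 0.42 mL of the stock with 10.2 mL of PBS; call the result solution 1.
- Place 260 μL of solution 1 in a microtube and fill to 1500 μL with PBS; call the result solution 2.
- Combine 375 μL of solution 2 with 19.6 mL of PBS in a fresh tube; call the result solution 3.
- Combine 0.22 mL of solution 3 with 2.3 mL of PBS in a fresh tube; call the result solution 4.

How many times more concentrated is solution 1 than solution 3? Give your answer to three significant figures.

Step 1: 0.42 mL + 10.2 mL = 10.62 mL total → factor 10.62/0.42 = 25.286
Step 2: 260 μL brought to 1500 μL → factor 1500/260 = 5.7692
Step 3: 375 μL + 19.6 mL = 19975 μL total → factor 19975/375 = 53.267
Dilution factor to solution 1 = 25.286; to solution 3 = 7770.5
[solution 1]/[solution 3] = (factor to solution 3)/(factor to solution 1) = 7770.5/25.286 = 307

307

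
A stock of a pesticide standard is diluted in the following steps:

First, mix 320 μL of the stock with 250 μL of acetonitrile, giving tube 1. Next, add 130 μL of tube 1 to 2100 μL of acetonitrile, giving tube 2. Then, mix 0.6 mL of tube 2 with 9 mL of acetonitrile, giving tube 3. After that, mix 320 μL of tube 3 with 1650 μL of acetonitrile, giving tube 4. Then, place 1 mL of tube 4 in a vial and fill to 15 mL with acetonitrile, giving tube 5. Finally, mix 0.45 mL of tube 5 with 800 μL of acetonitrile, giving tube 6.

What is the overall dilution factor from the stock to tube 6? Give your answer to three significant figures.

1.25 × 10^5

Step 1: 320 μL + 250 μL = 570 μL total → factor 570/320 = 1.7812
Step 2: 130 μL + 2100 μL = 2230 μL total → factor 2230/130 = 17.154
Step 3: 0.6 mL + 9 mL = 9.6 mL total → factor 9.6/0.6 = 16
Step 4: 320 μL + 1650 μL = 1970 μL total → factor 1970/320 = 6.1562
Step 5: 1 mL brought to 15 mL → factor 15/1 = 15
Step 6: 0.45 mL + 800 μL = 1.25 mL total → factor 1.25/0.45 = 2.7778
Overall dilution factor = 1.7812 × 17.154 × 16 × 6.1562 × 15 × 2.7778 = 1.254 × 10^5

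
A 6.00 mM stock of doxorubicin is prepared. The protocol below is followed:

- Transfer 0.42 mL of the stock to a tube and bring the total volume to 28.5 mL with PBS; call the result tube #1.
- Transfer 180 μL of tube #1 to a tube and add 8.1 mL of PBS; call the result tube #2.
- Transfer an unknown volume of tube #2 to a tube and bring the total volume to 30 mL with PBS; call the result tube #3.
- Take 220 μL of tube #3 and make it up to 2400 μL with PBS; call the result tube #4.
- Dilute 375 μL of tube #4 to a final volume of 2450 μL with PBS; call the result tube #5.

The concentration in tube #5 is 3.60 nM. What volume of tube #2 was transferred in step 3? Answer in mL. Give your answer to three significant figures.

Step 1: 0.42 mL brought to 28.5 mL → factor 28.5/0.42 = 67.857
Step 2: 180 μL + 8.1 mL = 8280 μL total → factor 8280/180 = 46
Step 3: v brought to 30 mL → factor = 30 mL/v
Step 4: 220 μL brought to 2400 μL → factor 2400/220 = 10.909
Step 5: 375 μL brought to 2450 μL → factor 2450/375 = 6.5333
Product of known-step factors = 2.2247 × 10^5
Overall factor = 6.00 mM / (3.60 nM) = 1.6667 × 10^6
Step-3 factor = 1.6667 × 10^6 / 2.2247 × 10^5 = 7.4916
v = 30 mL / 7.4916 = 4.00 mL

4.00 mL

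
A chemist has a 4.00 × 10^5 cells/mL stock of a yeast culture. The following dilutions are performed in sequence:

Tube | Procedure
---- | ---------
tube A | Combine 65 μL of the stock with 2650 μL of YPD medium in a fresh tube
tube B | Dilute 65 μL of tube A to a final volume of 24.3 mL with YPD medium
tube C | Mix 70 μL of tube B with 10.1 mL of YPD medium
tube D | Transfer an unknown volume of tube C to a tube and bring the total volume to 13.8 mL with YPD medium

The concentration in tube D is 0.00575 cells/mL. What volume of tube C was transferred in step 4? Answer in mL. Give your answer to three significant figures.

Step 1: 65 μL + 2650 μL = 2715 μL total → factor 2715/65 = 41.769
Step 2: 65 μL brought to 24.3 mL → factor 24300/65 = 373.85
Step 3: 70 μL + 10.1 mL = 10170 μL total → factor 10170/70 = 145.29
Step 4: v brought to 13.8 mL → factor = 13.8 mL/v
Product of known-step factors = 2.2687 × 10^6
Overall factor = 4.00 × 10^5 cells/mL / (0.00575 cells/mL) = 6.9565 × 10^7
Step-4 factor = 6.9565 × 10^7 / 2.2687 × 10^6 = 30.663
v = 13.8 mL / 30.663 = 0.450 mL

0.450 mL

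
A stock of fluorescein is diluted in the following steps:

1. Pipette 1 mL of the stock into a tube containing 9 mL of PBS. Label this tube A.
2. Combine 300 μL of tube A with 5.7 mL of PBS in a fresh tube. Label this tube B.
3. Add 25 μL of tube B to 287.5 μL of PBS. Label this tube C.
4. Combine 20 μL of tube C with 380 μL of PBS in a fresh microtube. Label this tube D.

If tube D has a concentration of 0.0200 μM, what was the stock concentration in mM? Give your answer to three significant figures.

1.00 mM

Step 1: 1 mL + 9 mL = 10 mL total → factor 10/1 = 10
Step 2: 300 μL + 5.7 mL = 6000 μL total → factor 6000/300 = 20
Step 3: 25 μL + 287.5 μL = 312.5 μL total → factor 312.5/25 = 12.5
Step 4: 20 μL + 380 μL = 400 μL total → factor 400/20 = 20
Overall dilution factor = 10 × 20 × 12.5 × 20 = 50000
Stock = 0.0200 μM × 50000 = 1000 μM = 1.00 mM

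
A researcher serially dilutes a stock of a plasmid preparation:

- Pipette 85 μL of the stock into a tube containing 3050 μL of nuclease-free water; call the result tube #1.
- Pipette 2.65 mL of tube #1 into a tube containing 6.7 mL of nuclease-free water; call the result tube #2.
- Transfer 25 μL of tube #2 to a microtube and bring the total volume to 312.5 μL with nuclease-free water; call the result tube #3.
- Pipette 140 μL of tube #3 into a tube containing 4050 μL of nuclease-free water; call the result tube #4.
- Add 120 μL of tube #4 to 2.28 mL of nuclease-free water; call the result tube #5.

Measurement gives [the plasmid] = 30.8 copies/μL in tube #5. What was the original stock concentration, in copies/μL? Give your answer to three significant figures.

Step 1: 85 μL + 3050 μL = 3135 μL total → factor 3135/85 = 36.882
Step 2: 2.65 mL + 6.7 mL = 9.35 mL total → factor 9.35/2.65 = 3.5283
Step 3: 25 μL brought to 312.5 μL → factor 312.5/25 = 12.5
Step 4: 140 μL + 4050 μL = 4190 μL total → factor 4190/140 = 29.929
Step 5: 120 μL + 2.28 mL = 2400 μL total → factor 2400/120 = 20
Overall dilution factor = 36.882 × 3.5283 × 12.5 × 29.929 × 20 = 9.7367 × 10^5
Stock = 30.8 copies/μL × 9.7367 × 10^5 = 3.00 × 10^7 copies/μL

3.00 × 10^7 copies/μL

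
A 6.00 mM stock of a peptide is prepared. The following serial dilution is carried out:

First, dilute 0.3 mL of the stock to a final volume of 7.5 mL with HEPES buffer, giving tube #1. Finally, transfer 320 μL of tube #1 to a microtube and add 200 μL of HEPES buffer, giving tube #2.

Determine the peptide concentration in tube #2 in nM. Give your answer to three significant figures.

Step 1: 0.3 mL brought to 7.5 mL → factor 7.5/0.3 = 25
Step 2: 320 μL + 200 μL = 520 μL total → factor 520/320 = 1.625
Overall dilution factor = 25 × 1.625 = 40.625
Final = 6.00 mM / 40.625 = 0.1477 mM = 1.48 × 10^5 nM

1.48 × 10^5 nM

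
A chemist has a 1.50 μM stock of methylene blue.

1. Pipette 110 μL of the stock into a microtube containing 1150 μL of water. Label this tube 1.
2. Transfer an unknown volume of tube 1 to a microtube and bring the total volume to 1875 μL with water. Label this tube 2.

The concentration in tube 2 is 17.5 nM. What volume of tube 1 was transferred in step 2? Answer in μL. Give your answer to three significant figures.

Step 1: 110 μL + 1150 μL = 1260 μL total → factor 1260/110 = 11.455
Step 2: v brought to 1875 μL → factor = 1875 μL/v
Product of known-step factors = 11.455
Overall factor = 1.50 μM / (17.5 nM) = 85.714
Step-2 factor = 85.714 / 11.455 = 7.483
v = 1875 μL / 7.483 = 251 μL

251 μL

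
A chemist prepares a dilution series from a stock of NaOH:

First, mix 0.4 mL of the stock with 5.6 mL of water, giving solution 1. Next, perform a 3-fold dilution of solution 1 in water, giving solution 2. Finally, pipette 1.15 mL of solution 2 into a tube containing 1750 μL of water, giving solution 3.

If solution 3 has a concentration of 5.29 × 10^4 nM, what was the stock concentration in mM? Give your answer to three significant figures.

Step 1: 0.4 mL + 5.6 mL = 6 mL total → factor 6/0.4 = 15
Step 2: 3-fold → factor 3
Step 3: 1.15 mL + 1750 μL = 2.9 mL total → factor 2.9/1.15 = 2.5217
Overall dilution factor = 15 × 3 × 2.5217 = 113.48
Stock = 5.29 × 10^4 nM × 113.48 = 6.003 × 10^6 nM = 6.00 mM

6.00 mM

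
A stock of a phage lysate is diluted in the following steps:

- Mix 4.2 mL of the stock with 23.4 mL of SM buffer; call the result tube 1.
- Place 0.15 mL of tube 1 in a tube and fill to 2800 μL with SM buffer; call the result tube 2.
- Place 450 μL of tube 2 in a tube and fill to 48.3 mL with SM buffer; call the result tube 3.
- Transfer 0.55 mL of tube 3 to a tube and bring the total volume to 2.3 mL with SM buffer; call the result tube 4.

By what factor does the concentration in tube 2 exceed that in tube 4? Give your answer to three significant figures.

449

Step 1: 4.2 mL + 23.4 mL = 27.6 mL total → factor 27.6/4.2 = 6.5714
Step 2: 0.15 mL brought to 2800 μL → factor 2.8/0.15 = 18.667
Step 3: 450 μL brought to 48.3 mL → factor 48300/450 = 107.33
Step 4: 0.55 mL brought to 2.3 mL → factor 2.3/0.55 = 4.1818
Dilution factor to tube 2 = 122.67; to tube 4 = 55059
[tube 2]/[tube 4] = (factor to tube 4)/(factor to tube 2) = 55059/122.67 = 449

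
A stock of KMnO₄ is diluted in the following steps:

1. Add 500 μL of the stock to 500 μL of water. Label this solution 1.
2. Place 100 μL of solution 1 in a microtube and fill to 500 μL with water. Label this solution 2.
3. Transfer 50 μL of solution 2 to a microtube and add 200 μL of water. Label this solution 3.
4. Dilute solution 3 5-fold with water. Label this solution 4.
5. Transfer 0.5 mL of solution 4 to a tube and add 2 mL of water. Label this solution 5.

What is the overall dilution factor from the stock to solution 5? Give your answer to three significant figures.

1.25 × 10^3

Step 1: 500 μL + 500 μL = 1000 μL total → factor 1000/500 = 2
Step 2: 100 μL brought to 500 μL → factor 500/100 = 5
Step 3: 50 μL + 200 μL = 250 μL total → factor 250/50 = 5
Step 4: 5-fold → factor 5
Step 5: 0.5 mL + 2 mL = 2.5 mL total → factor 2.5/0.5 = 5
Overall dilution factor = 2 × 5 × 5 × 5 × 5 = 1250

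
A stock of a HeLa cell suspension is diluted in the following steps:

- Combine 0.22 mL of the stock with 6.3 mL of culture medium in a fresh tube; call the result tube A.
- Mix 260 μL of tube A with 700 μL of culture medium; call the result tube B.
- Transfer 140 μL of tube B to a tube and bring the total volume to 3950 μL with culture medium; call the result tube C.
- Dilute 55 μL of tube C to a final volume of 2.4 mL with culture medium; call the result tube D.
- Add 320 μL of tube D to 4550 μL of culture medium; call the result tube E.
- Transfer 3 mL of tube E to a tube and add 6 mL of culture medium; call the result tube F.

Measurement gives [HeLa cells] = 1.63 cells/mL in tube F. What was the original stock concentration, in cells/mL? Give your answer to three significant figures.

1.00 × 10^7 cells/mL

Step 1: 0.22 mL + 6.3 mL = 6.52 mL total → factor 6.52/0.22 = 29.636
Step 2: 260 μL + 700 μL = 960 μL total → factor 960/260 = 3.6923
Step 3: 140 μL brought to 3950 μL → factor 3950/140 = 28.214
Step 4: 55 μL brought to 2.4 mL → factor 2400/55 = 43.636
Step 5: 320 μL + 4550 μL = 4870 μL total → factor 4870/320 = 15.219
Step 6: 3 mL + 6 mL = 9 mL total → factor 9/3 = 3
Overall dilution factor = 29.636 × 3.6923 × 28.214 × 43.636 × 15.219 × 3 = 6.1509 × 10^6
Stock = 1.63 cells/mL × 6.1509 × 10^6 = 1.00 × 10^7 cells/mL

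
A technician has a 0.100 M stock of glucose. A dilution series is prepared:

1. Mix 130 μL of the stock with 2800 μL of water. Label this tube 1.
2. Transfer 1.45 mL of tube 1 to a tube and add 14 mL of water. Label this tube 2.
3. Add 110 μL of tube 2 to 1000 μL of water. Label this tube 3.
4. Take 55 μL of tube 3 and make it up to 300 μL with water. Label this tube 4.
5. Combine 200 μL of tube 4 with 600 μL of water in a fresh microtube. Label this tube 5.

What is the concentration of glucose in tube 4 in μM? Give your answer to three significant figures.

7.57 μM

Step 1: 130 μL + 2800 μL = 2930 μL total → factor 2930/130 = 22.538
Step 2: 1.45 mL + 14 mL = 15.45 mL total → factor 15.45/1.45 = 10.655
Step 3: 110 μL + 1000 μL = 1110 μL total → factor 1110/110 = 10.091
Step 4: 55 μL brought to 300 μL → factor 300/55 = 5.4545
Dilution factor through tube 4 = 22.538 × 10.655 × 10.091 × 5.4545 = 13218
[tube 4] = 0.100 M / 13218 = 7.565 × 10^-6 M = 7.57 μM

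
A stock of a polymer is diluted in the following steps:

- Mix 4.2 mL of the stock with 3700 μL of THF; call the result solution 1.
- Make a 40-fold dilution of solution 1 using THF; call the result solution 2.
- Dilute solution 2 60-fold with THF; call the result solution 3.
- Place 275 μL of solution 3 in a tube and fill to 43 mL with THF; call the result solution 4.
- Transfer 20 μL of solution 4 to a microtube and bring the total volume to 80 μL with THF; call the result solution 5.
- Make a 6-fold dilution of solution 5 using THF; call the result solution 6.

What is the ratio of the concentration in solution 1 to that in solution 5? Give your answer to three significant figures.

Step 1: 4.2 mL + 3700 μL = 7.9 mL total → factor 7.9/4.2 = 1.881
Step 2: 40-fold → factor 40
Step 3: 60-fold → factor 60
Step 4: 275 μL brought to 43 mL → factor 43000/275 = 156.36
Step 5: 20 μL brought to 80 μL → factor 80/20 = 4
Dilution factor to solution 1 = 1.881; to solution 5 = 2.8235 × 10^6
[solution 1]/[solution 5] = (factor to solution 5)/(factor to solution 1) = 2.8235 × 10^6/1.881 = 1.50 × 10^6

1.50 × 10^6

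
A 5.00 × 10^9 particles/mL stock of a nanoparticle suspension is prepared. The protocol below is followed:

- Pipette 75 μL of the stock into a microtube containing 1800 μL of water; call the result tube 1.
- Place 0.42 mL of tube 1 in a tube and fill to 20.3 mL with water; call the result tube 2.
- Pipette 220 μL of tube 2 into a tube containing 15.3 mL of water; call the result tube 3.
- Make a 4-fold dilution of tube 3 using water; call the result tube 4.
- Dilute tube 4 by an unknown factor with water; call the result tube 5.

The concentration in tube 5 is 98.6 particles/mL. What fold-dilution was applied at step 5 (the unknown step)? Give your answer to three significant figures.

149-fold

Step 1: 75 μL + 1800 μL = 1875 μL total → factor 1875/75 = 25
Step 2: 0.42 mL brought to 20.3 mL → factor 20.3/0.42 = 48.333
Step 3: 220 μL + 15.3 mL = 15520 μL total → factor 15520/220 = 70.545
Step 4: 4-fold → factor 4
Step 5: unknown factor x
Product of known-step factors = 3.4097 × 10^5
Overall factor = 5.00 × 10^9 particles/mL / (98.6 particles/mL) = 5.071 × 10^7
x = 5.071 × 10^7 / 3.4097 × 10^5 = 149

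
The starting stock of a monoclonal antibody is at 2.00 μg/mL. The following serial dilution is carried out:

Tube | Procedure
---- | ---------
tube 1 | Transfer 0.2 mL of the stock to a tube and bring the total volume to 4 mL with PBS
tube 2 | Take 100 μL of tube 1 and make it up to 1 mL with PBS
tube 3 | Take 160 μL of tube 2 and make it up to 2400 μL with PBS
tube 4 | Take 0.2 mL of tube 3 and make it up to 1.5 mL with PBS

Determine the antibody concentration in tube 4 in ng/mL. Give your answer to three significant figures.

0.0889 ng/mL

Step 1: 0.2 mL brought to 4 mL → factor 4/0.2 = 20
Step 2: 100 μL brought to 1 mL → factor 1000/100 = 10
Step 3: 160 μL brought to 2400 μL → factor 2400/160 = 15
Step 4: 0.2 mL brought to 1.5 mL → factor 1.5/0.2 = 7.5
Overall dilution factor = 20 × 10 × 15 × 7.5 = 22500
Final = 2.00 μg/mL / 22500 = 8.889 × 10^-5 μg/mL = 0.0889 ng/mL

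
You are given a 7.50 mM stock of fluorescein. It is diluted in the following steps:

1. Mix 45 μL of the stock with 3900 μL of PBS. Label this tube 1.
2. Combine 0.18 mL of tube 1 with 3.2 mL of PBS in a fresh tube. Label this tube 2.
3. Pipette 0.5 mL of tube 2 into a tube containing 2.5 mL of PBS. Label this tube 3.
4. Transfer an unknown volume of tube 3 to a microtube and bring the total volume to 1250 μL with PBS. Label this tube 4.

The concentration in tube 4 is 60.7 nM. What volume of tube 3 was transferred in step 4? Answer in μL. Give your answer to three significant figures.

Step 1: 45 μL + 3900 μL = 3945 μL total → factor 3945/45 = 87.667
Step 2: 0.18 mL + 3.2 mL = 3.38 mL total → factor 3.38/0.18 = 18.778
Step 3: 0.5 mL + 2.5 mL = 3 mL total → factor 3/0.5 = 6
Step 4: v brought to 1250 μL → factor = 1250 μL/v
Product of known-step factors = 9877.1
Overall factor = 7.50 mM / (60.7 nM) = 1.2356 × 10^5
Step-4 factor = 1.2356 × 10^5 / 9877.1 = 12.51
v = 1250 μL / 12.51 = 99.9 μL

99.9 μL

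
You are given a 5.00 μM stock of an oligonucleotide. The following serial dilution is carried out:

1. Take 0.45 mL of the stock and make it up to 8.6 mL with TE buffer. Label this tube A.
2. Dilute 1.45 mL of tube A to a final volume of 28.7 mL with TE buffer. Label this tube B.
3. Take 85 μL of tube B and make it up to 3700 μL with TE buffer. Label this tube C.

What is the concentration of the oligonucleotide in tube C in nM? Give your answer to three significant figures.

0.304 nM

Step 1: 0.45 mL brought to 8.6 mL → factor 8.6/0.45 = 19.111
Step 2: 1.45 mL brought to 28.7 mL → factor 28.7/1.45 = 19.793
Step 3: 85 μL brought to 3700 μL → factor 3700/85 = 43.529
Overall dilution factor = 19.111 × 19.793 × 43.529 = 16466
Final = 5.00 μM / 16466 = 0.0003037 μM = 0.304 nM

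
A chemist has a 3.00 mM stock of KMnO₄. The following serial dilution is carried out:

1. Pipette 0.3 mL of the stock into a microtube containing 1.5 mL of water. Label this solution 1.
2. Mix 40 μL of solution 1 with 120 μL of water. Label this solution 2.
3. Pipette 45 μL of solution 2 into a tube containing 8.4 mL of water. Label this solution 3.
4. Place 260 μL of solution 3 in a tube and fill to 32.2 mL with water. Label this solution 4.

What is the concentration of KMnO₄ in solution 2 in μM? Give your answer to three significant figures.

125 μM

Step 1: 0.3 mL + 1.5 mL = 1.8 mL total → factor 1.8/0.3 = 6
Step 2: 40 μL + 120 μL = 160 μL total → factor 160/40 = 4
Dilution factor through solution 2 = 6 × 4 = 24
[solution 2] = 3.00 mM / 24 = 0.1250 mM = 125 μM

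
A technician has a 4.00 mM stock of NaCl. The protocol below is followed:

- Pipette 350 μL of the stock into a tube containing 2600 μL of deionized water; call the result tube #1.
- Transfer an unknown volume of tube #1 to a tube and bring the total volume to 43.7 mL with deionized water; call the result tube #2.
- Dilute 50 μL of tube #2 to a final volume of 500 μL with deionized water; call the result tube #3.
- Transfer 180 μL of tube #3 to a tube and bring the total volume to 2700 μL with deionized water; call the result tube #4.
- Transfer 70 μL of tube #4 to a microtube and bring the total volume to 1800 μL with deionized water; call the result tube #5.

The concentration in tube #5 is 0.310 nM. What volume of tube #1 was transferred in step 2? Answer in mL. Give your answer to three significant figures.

0.110 mL

Step 1: 350 μL + 2600 μL = 2950 μL total → factor 2950/350 = 8.4286
Step 2: v brought to 43.7 mL → factor = 43.7 mL/v
Step 3: 50 μL brought to 500 μL → factor 500/50 = 10
Step 4: 180 μL brought to 2700 μL → factor 2700/180 = 15
Step 5: 70 μL brought to 1800 μL → factor 1800/70 = 25.714
Product of known-step factors = 32510
Overall factor = 4.00 mM / (0.310 nM) = 1.2903 × 10^7
Step-2 factor = 1.2903 × 10^7 / 32510 = 396.9
v = 43.7 mL / 396.9 = 0.110 mL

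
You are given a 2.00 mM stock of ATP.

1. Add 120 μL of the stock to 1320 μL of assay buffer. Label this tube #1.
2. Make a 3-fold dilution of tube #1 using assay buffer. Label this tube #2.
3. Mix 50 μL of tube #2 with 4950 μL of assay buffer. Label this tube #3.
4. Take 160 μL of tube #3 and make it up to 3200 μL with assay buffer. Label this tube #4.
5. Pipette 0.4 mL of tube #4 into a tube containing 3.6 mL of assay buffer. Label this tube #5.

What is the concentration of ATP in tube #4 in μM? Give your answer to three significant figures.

Step 1: 120 μL + 1320 μL = 1440 μL total → factor 1440/120 = 12
Step 2: 3-fold → factor 3
Step 3: 50 μL + 4950 μL = 5000 μL total → factor 5000/50 = 100
Step 4: 160 μL brought to 3200 μL → factor 3200/160 = 20
Dilution factor through tube #4 = 12 × 3 × 100 × 20 = 72000
[tube #4] = 2.00 mM / 72000 = 2.778 × 10^-5 mM = 0.0278 μM

0.0278 μM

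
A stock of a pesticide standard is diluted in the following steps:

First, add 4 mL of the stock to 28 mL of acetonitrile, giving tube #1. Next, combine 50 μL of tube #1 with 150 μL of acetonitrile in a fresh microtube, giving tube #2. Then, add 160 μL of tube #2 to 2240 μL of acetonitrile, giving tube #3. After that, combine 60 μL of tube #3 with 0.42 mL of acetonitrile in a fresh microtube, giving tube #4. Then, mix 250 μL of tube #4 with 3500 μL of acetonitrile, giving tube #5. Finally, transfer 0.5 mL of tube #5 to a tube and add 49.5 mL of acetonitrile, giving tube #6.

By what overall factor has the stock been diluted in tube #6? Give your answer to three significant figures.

Step 1: 4 mL + 28 mL = 32 mL total → factor 32/4 = 8
Step 2: 50 μL + 150 μL = 200 μL total → factor 200/50 = 4
Step 3: 160 μL + 2240 μL = 2400 μL total → factor 2400/160 = 15
Step 4: 60 μL + 0.42 mL = 480 μL total → factor 480/60 = 8
Step 5: 250 μL + 3500 μL = 3750 μL total → factor 3750/250 = 15
Step 6: 0.5 mL + 49.5 mL = 50 mL total → factor 50/0.5 = 100
Overall dilution factor = 8 × 4 × 15 × 8 × 15 × 100 = 5.76 × 10^6

5.76 × 10^6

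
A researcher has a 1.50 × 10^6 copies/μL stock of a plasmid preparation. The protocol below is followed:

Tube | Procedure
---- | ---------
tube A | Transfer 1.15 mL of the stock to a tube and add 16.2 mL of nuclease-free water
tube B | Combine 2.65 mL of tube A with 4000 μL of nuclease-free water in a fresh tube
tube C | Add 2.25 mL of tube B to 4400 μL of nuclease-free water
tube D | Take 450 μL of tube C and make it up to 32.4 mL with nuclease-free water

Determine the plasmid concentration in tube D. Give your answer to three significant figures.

Step 1: 1.15 mL + 16.2 mL = 17.35 mL total → factor 17.35/1.15 = 15.087
Step 2: 2.65 mL + 4000 μL = 6.65 mL total → factor 6.65/2.65 = 2.5094
Step 3: 2.25 mL + 4400 μL = 6.65 mL total → factor 6.65/2.25 = 2.9556
Step 4: 450 μL brought to 32.4 mL → factor 32400/450 = 72
Overall dilution factor = 15.087 × 2.5094 × 2.9556 × 72 = 8056.5
Final = 1.50 × 10^6 copies/μL / 8056.5 = 186 copies/μL

186 copies/μL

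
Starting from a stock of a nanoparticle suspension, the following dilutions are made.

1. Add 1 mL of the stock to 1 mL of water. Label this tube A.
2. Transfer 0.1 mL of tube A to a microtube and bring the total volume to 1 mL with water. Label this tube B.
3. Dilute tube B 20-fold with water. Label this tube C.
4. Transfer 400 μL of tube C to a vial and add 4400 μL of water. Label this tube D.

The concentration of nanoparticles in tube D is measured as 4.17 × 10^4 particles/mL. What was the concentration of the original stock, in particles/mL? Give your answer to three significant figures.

Step 1: 1 mL + 1 mL = 2 mL total → factor 2/1 = 2
Step 2: 0.1 mL brought to 1 mL → factor 1/0.1 = 10
Step 3: 20-fold → factor 20
Step 4: 400 μL + 4400 μL = 4800 μL total → factor 4800/400 = 12
Overall dilution factor = 2 × 10 × 20 × 12 = 4800
Stock = 4.17 × 10^4 particles/mL × 4800 = 2.00 × 10^8 particles/mL

2.00 × 10^8 particles/mL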